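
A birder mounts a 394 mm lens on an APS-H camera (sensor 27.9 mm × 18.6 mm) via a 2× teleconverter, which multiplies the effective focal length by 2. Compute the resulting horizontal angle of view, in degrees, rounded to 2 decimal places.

Effective focal length f = 394 × 2 = 788 mm.
α = 2·arctan(27.9 / (2 × 788)) = 2·arctan(0.01770) ≈ 2.0284°.

2.03°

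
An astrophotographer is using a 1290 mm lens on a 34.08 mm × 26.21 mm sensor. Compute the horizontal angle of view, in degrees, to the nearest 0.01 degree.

Angle of view α = 2·arctan(w/2f) with w = 34.08 mm and f = 1290 mm.
w/2f = 0.01321; arctan(0.01321) ≈ 0.7568°, so α ≈ 1.5136°.

1.51°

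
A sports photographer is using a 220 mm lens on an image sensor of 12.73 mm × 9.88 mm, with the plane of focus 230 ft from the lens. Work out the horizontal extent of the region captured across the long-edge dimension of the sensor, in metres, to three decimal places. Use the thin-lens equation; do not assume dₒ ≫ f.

dₒ: 230 ft × 304.8 mm/ft = 70104.00 mm.
Similar triangles through the lens centre give W/dₒ = w/dᵢ; with 1/f = 1/dₒ + 1/dᵢ this gives W = w·(dₒ − f)/f.
W = 12.73 mm × (70104 − 220) / 220 = 12.73 × 317.6545 ≈ 4043.742 mm = 4.04374 m.

4.044 m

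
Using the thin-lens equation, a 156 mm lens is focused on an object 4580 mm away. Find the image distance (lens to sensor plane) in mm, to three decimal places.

161.501 mm

1/dᵢ = 1/f − 1/dₒ = 1/156 − 1/4580 = 0.0061919 mm⁻¹.
dᵢ = 1/0.0061919 ≈ 161.5009 mm.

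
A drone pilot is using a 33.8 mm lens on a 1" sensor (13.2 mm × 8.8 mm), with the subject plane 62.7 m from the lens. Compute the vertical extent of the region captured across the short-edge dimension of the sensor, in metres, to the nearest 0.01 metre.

dₒ: 62.7 m = 62700 mm.
Similar triangles through the lens centre give W/dₒ = h/dᵢ; with 1/f = 1/dₒ + 1/dᵢ this gives W = h·(dₒ − f)/f.
W = 8.8 mm × (62700 − 33.8) / 33.8 = 8.8 × 1854.0296 ≈ 16315.460 mm = 16.3155 m.

16.32 m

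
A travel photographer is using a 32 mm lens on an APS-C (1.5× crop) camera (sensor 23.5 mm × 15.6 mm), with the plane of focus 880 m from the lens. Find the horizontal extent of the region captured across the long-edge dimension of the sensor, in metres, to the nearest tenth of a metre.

646.2 m

dₒ: 880 m = 880000 mm.
Similar triangles through the lens centre give W/dₒ = w/dᵢ; with 1/f = 1/dₒ + 1/dᵢ this gives W = w·(dₒ − f)/f.
W = 23.5 mm × (880000 − 32) / 32 = 23.5 × 27499.0000 ≈ 646226.500 mm = 646.226 m.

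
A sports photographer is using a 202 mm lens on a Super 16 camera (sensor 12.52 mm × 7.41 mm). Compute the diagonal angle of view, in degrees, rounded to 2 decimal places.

Sensor diagonal = √(12.52² + 7.41²) = √211.6585 ≈ 14.5485 mm.
Angle of view α = 2·arctan(d/2f) with d = 14.5485 mm and f = 202 mm.
d/2f = 0.03601; arctan(0.03601) ≈ 2.0624°, so α ≈ 4.1248°.

4.12°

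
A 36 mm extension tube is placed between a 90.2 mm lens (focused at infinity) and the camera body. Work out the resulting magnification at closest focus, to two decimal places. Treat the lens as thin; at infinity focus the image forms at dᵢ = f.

0.40×

The tube moves the image plane from f to f + e, so dᵢ = 90.2 + 36 = 126.2 mm. Focus is achieved when 1/f = 1/dₒ + 1/dᵢ, giving dₒ = 1/(1/f − 1/(f+e)).
Magnification m = dᵢ/dₒ = (f+e)·(1/f − 1/(f+e)) = e/f = 36/90.2 ≈ 0.3991.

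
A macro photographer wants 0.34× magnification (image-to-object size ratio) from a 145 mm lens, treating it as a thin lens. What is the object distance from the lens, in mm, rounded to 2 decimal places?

With m = dᵢ/dₒ and 1/f = 1/dₒ + 1/dᵢ, substituting dᵢ = m·dₒ gives 1/f = (1 + 1/m)/dₒ, hence dₒ = f·(1 + 1/m).
dₒ = 145 × (1 + 1/0.34) = 145 × 3.94118 ≈ 571.471 mm.

571.47 mm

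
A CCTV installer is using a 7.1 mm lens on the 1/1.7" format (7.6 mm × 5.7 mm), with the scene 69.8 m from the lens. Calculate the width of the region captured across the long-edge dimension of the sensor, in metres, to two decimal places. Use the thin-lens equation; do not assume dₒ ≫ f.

74.71 m

dₒ: 69.8 m = 69800 mm.
Similar triangles through the lens centre give W/dₒ = w/dᵢ; with 1/f = 1/dₒ + 1/dᵢ this gives W = w·(dₒ − f)/f.
W = 7.6 mm × (69800 − 7.1) / 7.1 = 7.6 × 9829.9859 ≈ 74707.893 mm = 74.7079 m.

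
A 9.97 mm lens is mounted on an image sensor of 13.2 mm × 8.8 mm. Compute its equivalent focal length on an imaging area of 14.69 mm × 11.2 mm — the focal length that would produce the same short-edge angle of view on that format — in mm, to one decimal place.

Equal angle of view means equal height/f ratio, so f₂ = f₁ · (height₂/height₁) = 9.97 × 11.2/8.8.
f₂ = 9.97 × 1.27273 ≈ 12.689 mm.

12.7 mm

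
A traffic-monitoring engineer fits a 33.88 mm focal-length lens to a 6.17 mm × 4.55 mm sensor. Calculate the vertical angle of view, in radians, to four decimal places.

Angle of view α = 2·arctan(h/2f) with h = 4.55 mm and f = 33.88 mm.
h/2f = 0.06715; arctan(0.06715) ≈ 0.0670 rad, so α ≈ 0.1341 rad.

0.1341 rad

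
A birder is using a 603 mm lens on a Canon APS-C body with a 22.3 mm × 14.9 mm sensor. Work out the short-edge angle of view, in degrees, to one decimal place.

1.4°

Angle of view α = 2·arctan(h/2f) with h = 14.9 mm and f = 603 mm.
h/2f = 0.01235; arctan(0.01235) ≈ 0.7078°, so α ≈ 1.4157°.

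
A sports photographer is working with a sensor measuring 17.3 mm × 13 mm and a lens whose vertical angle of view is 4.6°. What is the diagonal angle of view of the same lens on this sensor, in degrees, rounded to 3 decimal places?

7.650°

From the vertical AOV: f = 13 / (2·tan(2.3°)) = 13 / 0.08033 ≈ 161.8359 mm.
Sensor diagonal = √(17.3² + 13²) = √468.2900 ≈ 21.6400 mm.
Diagonal AOV = 2·arctan(21.6400 / (2 × 161.8359)) = 2·arctan(0.06686) ≈ 7.6500°.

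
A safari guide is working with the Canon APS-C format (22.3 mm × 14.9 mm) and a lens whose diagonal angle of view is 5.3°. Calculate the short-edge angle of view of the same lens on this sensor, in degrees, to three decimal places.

2.946°

Sensor diagonal = √(22.3² + 14.9²) = √719.3000 ≈ 26.8198 mm.
From the diagonal AOV: f = 26.8198 / (2·tan(2.65°)) = 26.8198 / 0.09257 ≈ 289.7290 mm.
Short-edge AOV = 2·arctan(14.9 / (2 × 289.7290)) = 2·arctan(0.02571) ≈ 2.9459°.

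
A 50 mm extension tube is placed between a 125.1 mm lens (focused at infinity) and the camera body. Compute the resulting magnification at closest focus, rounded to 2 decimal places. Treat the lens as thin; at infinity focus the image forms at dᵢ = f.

0.40×

The tube moves the image plane from f to f + e, so dᵢ = 125.1 + 50 = 175.1 mm. Focus is achieved when 1/f = 1/dₒ + 1/dᵢ, giving dₒ = 1/(1/f − 1/(f+e)).
Magnification m = dᵢ/dₒ = (f+e)·(1/f − 1/(f+e)) = e/f = 50/125.1 ≈ 0.3997.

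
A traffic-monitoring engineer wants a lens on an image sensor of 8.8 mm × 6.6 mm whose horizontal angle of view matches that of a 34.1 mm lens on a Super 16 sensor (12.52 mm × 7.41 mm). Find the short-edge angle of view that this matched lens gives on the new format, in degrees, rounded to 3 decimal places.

15.679°

Equal horizontal AOV ⇒ f₂ = f₁ · 8.8/12.52 = 34.1 × 0.70288 ≈ 23.9681 mm.
Short-edge AOV on the new format = 2·arctan(6.6 / (2 × 23.9681)) = 2·arctan(0.13768) ≈ 15.6788°.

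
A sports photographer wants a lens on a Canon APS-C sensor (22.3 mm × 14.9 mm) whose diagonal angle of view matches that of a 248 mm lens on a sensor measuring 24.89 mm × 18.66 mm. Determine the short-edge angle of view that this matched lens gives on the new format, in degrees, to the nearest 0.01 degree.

Sensor diagonal = √(24.89² + 18.66²) = √967.7077 ≈ 31.1080 mm.
Sensor diagonal = √(22.3² + 14.9²) = √719.3000 ≈ 26.8198 mm.
Equal diagonal AOV ⇒ f₂ = f₁ · 26.8198/31.1080 = 248 × 0.86215 ≈ 213.8132 mm.
Short-edge AOV on the new format = 2·arctan(14.9 / (2 × 213.8132)) = 2·arctan(0.03484) ≈ 3.9912°.

3.99°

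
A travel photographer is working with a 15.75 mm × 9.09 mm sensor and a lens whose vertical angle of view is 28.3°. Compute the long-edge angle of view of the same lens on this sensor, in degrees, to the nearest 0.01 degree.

47.19°

From the vertical AOV: f = 9.09 / (2·tan(14.15°)) = 9.09 / 0.50422 ≈ 18.0278 mm.
Long-edge AOV = 2·arctan(15.75 / (2 × 18.0278)) = 2·arctan(0.43683) ≈ 47.1938°.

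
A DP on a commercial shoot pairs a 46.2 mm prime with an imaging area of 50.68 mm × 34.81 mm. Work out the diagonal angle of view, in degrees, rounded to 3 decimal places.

67.280°

Sensor diagonal = √(50.68² + 34.81²) = √3780.1985 ≈ 61.4833 mm.
Angle of view α = 2·arctan(d/2f) with d = 61.4833 mm and f = 46.2 mm.
d/2f = 0.66540; arctan(0.66540) ≈ 33.6399°, so α ≈ 67.2799°.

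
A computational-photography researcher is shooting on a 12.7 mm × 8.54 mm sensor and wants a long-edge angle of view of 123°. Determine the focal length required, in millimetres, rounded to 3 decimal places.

From α = 2·arctan(w/2f) we get f = w / (2·tan(α/2)).
With w = 12.7 mm and α/2 = 61.5°, tan(α/2) ≈ 1.84177, so f ≈ 12.7 / 3.68354 ≈ 3.4478 mm.

3.448 mm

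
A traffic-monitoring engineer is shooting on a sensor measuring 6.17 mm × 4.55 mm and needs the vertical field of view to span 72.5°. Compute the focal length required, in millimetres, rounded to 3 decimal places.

From α = 2·arctan(h/2f) we get f = h / (2·tan(α/2)).
With h = 4.55 mm and α/2 = 36.25°, tan(α/2) ≈ 0.73323, so f ≈ 4.55 / 1.46646 ≈ 3.1027 mm.

3.103 mm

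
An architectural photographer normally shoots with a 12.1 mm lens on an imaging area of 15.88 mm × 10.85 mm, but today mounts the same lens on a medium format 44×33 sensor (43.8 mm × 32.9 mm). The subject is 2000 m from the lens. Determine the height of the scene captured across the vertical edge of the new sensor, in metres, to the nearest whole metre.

5438 m

The focal length stays 12.1 mm; the relevant sensor dimension is now h = 32.9 mm. Object distance dₒ = 2000 m = 2e+06 mm.
Thin-lens field height W = h·(dₒ − f)/f = 32.9 × (2e+06 − 12.1)/12.1 ≈ 5437983.629 mm = 5437.98 m.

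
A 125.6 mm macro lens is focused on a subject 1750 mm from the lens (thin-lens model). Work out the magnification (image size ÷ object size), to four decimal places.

0.0773×

Thin lens: 1/f = 1/dₒ + 1/dᵢ → 1/dᵢ = 1/125.6 − 1/1750 = 0.0073904 mm⁻¹, so dᵢ ≈ 135.3115 mm.
Magnification m = dᵢ/dₒ = 135.3115/1750 ≈ 0.07732.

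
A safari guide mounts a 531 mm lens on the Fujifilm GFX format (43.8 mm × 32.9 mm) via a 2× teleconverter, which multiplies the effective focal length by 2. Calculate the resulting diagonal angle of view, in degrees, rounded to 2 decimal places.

Effective focal length f = 531 × 2 = 1062 mm.
Sensor diagonal = √(43.8² + 32.9²) = √3000.8500 ≈ 54.7800 mm.
α = 2·arctan(54.780 / (2 × 1062)) = 2·arctan(0.02579) ≈ 2.9548°.

2.95°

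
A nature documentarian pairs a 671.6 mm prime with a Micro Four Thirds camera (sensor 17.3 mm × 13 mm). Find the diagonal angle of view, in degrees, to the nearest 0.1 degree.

Sensor diagonal = √(17.3² + 13²) = √468.2900 ≈ 21.6400 mm.
Angle of view α = 2·arctan(d/2f) with d = 21.6400 mm and f = 671.6 mm.
d/2f = 0.01611; arctan(0.01611) ≈ 0.9230°, so α ≈ 1.8460°.

1.8°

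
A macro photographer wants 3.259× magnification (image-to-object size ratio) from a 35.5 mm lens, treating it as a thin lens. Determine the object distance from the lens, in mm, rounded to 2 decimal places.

With m = dᵢ/dₒ and 1/f = 1/dₒ + 1/dᵢ, substituting dᵢ = m·dₒ gives 1/f = (1 + 1/m)/dₒ, hence dₒ = f·(1 + 1/m).
dₒ = 35.5 × (1 + 1/3.259) = 35.5 × 1.30684 ≈ 46.393 mm.

46.39 mm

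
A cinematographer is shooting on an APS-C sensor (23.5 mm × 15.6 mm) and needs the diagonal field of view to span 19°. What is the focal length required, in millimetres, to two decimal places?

Sensor diagonal = √(23.5² + 15.6²) = √795.6100 ≈ 28.2066 mm.
From α = 2·arctan(d/2f) we get f = d / (2·tan(α/2)).
With d = 28.2066 mm and α/2 = 9.5°, tan(α/2) ≈ 0.16734, so f ≈ 28.2066 / 0.33469 ≈ 84.2779 mm.

84.28 mm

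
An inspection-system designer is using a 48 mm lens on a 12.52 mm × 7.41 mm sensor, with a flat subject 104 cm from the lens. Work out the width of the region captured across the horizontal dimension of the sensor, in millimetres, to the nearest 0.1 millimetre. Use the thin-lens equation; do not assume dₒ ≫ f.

dₒ: 104 cm = 1040 mm.
Similar triangles through the lens centre give W/dₒ = w/dᵢ; with 1/f = 1/dₒ + 1/dᵢ this gives W = w·(dₒ − f)/f.
W = 12.52 mm × (1040 − 48) / 48 = 12.52 × 20.6667 ≈ 258.747 mm.

258.7 mm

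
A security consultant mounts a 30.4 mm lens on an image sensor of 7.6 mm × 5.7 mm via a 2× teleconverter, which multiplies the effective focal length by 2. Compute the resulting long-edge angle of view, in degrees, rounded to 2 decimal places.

Effective focal length f = 30.4 × 2 = 60.8 mm.
α = 2·arctan(7.6 / (2 × 60.8)) = 2·arctan(0.06250) ≈ 7.1527°.

7.15°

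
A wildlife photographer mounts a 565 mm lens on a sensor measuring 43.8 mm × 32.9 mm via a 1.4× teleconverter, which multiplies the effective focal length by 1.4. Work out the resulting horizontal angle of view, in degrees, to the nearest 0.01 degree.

Effective focal length f = 565 × 1.4 = 791 mm.
α = 2·arctan(43.8 / (2 × 791)) = 2·arctan(0.02769) ≈ 3.1718°.

3.17°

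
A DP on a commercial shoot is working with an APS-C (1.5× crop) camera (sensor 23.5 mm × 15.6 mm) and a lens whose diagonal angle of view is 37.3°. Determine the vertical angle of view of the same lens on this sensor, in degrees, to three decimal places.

Sensor diagonal = √(23.5² + 15.6²) = √795.6100 ≈ 28.2066 mm.
From the diagonal AOV: f = 28.2066 / (2·tan(18.65°)) = 28.2066 / 0.67502 ≈ 41.7864 mm.
Vertical AOV = 2·arctan(15.6 / (2 × 41.7864)) = 2·arctan(0.18666) ≈ 21.1467°.

21.147°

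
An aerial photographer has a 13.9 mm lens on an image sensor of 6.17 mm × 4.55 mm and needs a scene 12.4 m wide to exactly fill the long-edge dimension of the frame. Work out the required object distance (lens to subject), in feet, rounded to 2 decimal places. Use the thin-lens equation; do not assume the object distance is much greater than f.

W: 12.4 m = 12400 mm.
Magnification m = w/W = dᵢ/dₒ; combined with 1/f = 1/dₒ + 1/dᵢ this gives dₒ = f·(1 + W/w).
dₒ = 13.9 mm × (1 + 12400/6.17) = 13.9 × 2010.7245 ≈ 27949.070 mm = 27949.070/304.8 ft = 91.6964 ft.

91.70 ft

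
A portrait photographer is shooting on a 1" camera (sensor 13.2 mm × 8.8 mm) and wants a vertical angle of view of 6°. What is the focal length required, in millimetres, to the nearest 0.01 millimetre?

From α = 2·arctan(h/2f) we get f = h / (2·tan(α/2)).
With h = 8.8 mm and α/2 = 3°, tan(α/2) ≈ 0.05241, so f ≈ 8.8 / 0.10482 ≈ 83.9570 mm.

83.96 mm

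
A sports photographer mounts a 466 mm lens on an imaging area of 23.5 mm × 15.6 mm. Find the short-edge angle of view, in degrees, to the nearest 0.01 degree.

Angle of view α = 2·arctan(h/2f) with h = 15.6 mm and f = 466 mm.
h/2f = 0.01674; arctan(0.01674) ≈ 0.9589°, so α ≈ 1.9179°.

1.92°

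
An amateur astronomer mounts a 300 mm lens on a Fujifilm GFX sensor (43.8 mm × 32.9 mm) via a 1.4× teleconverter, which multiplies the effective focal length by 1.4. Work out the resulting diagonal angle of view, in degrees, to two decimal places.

Effective focal length f = 300 × 1.4 = 420 mm.
Sensor diagonal = √(43.8² + 32.9²) = √3000.8500 ≈ 54.7800 mm.
α = 2·arctan(54.780 / (2 × 420)) = 2·arctan(0.06521) ≈ 7.4624°.

7.46°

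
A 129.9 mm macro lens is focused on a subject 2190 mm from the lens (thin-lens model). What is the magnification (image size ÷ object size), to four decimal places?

Thin lens: 1/f = 1/dₒ + 1/dᵢ → 1/dᵢ = 1/129.9 − 1/2190 = 0.0072416 mm⁻¹, so dᵢ ≈ 138.0909 mm.
Magnification m = dᵢ/dₒ = 138.0909/2190 ≈ 0.06306.

0.0631×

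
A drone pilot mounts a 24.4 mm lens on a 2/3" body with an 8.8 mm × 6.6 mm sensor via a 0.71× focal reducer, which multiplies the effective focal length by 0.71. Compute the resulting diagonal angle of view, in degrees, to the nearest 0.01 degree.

Effective focal length f = 24.4 × 0.71 = 17.324 mm.
Sensor diagonal = √(8.8² + 6.6²) = √121.0000 ≈ 11.0000 mm.
α = 2·arctan(11.000 / (2 × 17.324)) = 2·arctan(0.31748) ≈ 35.2271°.

35.23°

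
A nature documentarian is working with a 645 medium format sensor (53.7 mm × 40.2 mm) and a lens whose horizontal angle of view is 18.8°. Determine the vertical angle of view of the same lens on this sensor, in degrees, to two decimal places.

From the horizontal AOV: f = 53.7 / (2·tan(9.4°)) = 53.7 / 0.33110 ≈ 162.1877 mm.
Vertical AOV = 2·arctan(40.2 / (2 × 162.1877)) = 2·arctan(0.12393) ≈ 14.1293°.

14.13°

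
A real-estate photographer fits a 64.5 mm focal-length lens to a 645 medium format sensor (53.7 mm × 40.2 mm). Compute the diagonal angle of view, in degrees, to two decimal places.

54.95°

Sensor diagonal = √(53.7² + 40.2²) = √4499.7300 ≈ 67.0800 mm.
Angle of view α = 2·arctan(d/2f) with d = 67.0800 mm and f = 64.5 mm.
d/2f = 0.52000; arctan(0.52000) ≈ 27.4744°, so α ≈ 54.9489°.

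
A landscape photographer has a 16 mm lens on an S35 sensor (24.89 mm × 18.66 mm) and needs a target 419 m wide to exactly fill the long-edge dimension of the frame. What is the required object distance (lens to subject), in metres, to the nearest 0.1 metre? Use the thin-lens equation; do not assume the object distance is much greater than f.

269.4 m

W: 419 m = 419000 mm.
Magnification m = w/W = dᵢ/dₒ; combined with 1/f = 1/dₒ + 1/dᵢ this gives dₒ = f·(1 + W/w).
dₒ = 16 mm × (1 + 419000/24.89) = 16 × 16835.0699 ≈ 269361.119 mm = 269.361 m.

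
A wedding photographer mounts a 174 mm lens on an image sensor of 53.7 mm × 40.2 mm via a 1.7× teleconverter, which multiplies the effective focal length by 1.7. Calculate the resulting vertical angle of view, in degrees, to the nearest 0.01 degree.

7.77°

Effective focal length f = 174 × 1.7 = 295.8 mm.
α = 2·arctan(40.2 / (2 × 295.8)) = 2·arctan(0.06795) ≈ 7.7747°.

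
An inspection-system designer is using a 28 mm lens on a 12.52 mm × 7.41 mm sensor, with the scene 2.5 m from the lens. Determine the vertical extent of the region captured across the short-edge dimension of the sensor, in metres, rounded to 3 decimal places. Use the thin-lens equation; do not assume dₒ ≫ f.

dₒ: 2.5 m = 2500 mm.
Similar triangles through the lens centre give W/dₒ = h/dᵢ; with 1/f = 1/dₒ + 1/dᵢ this gives W = h·(dₒ − f)/f.
W = 7.41 mm × (2500 − 28) / 28 = 7.41 × 88.2857 ≈ 654.197 mm = 0.654197 m.

0.654 m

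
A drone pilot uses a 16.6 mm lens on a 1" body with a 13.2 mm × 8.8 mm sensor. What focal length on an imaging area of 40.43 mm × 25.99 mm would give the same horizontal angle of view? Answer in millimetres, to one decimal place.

Equal angle of view means equal width/f ratio, so f₂ = f₁ · (width₂/width₁) = 16.6 × 40.43/13.2.
f₂ = 16.6 × 3.06288 ≈ 50.844 mm.

50.8 mm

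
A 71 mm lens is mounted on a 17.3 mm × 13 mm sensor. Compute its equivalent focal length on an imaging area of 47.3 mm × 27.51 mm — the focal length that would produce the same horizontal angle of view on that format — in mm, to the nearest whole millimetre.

194 mm

Equal angle of view means equal width/f ratio, so f₂ = f₁ · (width₂/width₁) = 71 × 47.3/17.3.
f₂ = 71 × 2.73410 ≈ 194.121 mm.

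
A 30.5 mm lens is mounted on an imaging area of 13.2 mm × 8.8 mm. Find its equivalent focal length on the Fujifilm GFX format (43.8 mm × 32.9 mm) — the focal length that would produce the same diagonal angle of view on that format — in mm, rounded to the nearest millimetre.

Sensor diagonal = √(13.2² + 8.8²) = √251.6800 ≈ 15.8644 mm.
Sensor diagonal = √(43.8² + 32.9²) = √3000.8500 ≈ 54.7800 mm.
Equal angle of view means equal diagonal/f ratio, so f₂ = f₁ · (diagonal₂/diagonal₁) = 30.5 × 54.7800/15.8644.
f₂ = 30.5 × 3.45301 ≈ 105.317 mm.

105 mm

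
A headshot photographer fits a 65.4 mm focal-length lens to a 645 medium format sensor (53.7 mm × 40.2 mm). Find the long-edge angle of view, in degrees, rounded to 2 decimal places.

Angle of view α = 2·arctan(w/2f) with w = 53.7 mm and f = 65.4 mm.
w/2f = 0.41055; arctan(0.41055) ≈ 22.3206°, so α ≈ 44.6412°.

44.64°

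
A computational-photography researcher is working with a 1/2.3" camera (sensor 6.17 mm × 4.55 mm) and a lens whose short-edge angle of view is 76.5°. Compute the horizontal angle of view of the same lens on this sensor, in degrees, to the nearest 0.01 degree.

From the short-edge AOV: f = 4.55 / (2·tan(38.25°)) = 4.55 / 1.57667 ≈ 2.8858 mm.
Horizontal AOV = 2·arctan(6.17 / (2 × 2.8858)) = 2·arctan(1.06902) ≈ 93.8212°.

93.82°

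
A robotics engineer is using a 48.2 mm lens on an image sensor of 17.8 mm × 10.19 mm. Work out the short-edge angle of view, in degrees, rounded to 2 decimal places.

12.07°

Angle of view α = 2·arctan(h/2f) with h = 10.19 mm and f = 48.2 mm.
h/2f = 0.10571; arctan(0.10571) ≈ 6.0341°, so α ≈ 12.0681°.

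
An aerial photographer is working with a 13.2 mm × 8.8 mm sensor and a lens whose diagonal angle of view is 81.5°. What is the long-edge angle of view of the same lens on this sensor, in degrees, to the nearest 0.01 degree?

71.28°

Sensor diagonal = √(13.2² + 8.8²) = √251.6800 ≈ 15.8644 mm.
From the diagonal AOV: f = 15.8644 / (2·tan(40.75°)) = 15.8644 / 1.72331 ≈ 9.2058 mm.
Long-edge AOV = 2·arctan(13.2 / (2 × 9.2058)) = 2·arctan(0.71694) ≈ 71.2765°.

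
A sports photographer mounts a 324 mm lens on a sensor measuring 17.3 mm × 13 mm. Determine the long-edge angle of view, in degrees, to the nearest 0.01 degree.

Angle of view α = 2·arctan(w/2f) with w = 17.3 mm and f = 324 mm.
w/2f = 0.02670; arctan(0.02670) ≈ 1.5293°, so α ≈ 3.0586°.

3.06°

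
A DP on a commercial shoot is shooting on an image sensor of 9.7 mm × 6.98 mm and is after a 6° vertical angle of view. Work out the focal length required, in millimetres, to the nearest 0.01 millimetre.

66.59 mm

From α = 2·arctan(h/2f) we get f = h / (2·tan(α/2)).
With h = 6.98 mm and α/2 = 3°, tan(α/2) ≈ 0.05241, so f ≈ 6.98 / 0.10482 ≈ 66.5932 mm.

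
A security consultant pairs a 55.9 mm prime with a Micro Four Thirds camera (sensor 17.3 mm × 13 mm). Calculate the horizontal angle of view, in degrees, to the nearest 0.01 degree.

Angle of view α = 2·arctan(w/2f) with w = 17.3 mm and f = 55.9 mm.
w/2f = 0.15474; arctan(0.15474) ≈ 8.7962°, so α ≈ 17.5924°.

17.59°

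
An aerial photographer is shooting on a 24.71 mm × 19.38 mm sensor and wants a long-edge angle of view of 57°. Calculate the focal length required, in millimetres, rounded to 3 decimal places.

From α = 2·arctan(w/2f) we get f = w / (2·tan(α/2)).
With w = 24.71 mm and α/2 = 28.5°, tan(α/2) ≈ 0.54296, so f ≈ 24.71 / 1.08591 ≈ 22.7551 mm.

22.755 mm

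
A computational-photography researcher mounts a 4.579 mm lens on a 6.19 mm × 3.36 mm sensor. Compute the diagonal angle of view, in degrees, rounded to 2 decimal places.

Sensor diagonal = √(6.19² + 3.36²) = √49.6057 ≈ 7.0431 mm.
Angle of view α = 2·arctan(d/2f) with d = 7.0431 mm and f = 4.579 mm.
d/2f = 0.76907; arctan(0.76907) ≈ 37.5628°, so α ≈ 75.1255°.

75.13°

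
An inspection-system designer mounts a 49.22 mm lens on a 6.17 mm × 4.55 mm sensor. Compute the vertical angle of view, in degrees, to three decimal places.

Angle of view α = 2·arctan(h/2f) with h = 4.55 mm and f = 49.22 mm.
h/2f = 0.04622; arctan(0.04622) ≈ 2.6464°, so α ≈ 5.2928°.

5.293°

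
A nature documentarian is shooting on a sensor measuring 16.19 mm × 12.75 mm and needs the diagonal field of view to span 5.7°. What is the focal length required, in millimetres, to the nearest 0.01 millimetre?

206.98 mm

Sensor diagonal = √(16.19² + 12.75²) = √424.6786 ≈ 20.6077 mm.
From α = 2·arctan(d/2f) we get f = d / (2·tan(α/2)).
With d = 20.6077 mm and α/2 = 2.85°, tan(α/2) ≈ 0.04978, so f ≈ 20.6077 / 0.09957 ≈ 206.9758 mm.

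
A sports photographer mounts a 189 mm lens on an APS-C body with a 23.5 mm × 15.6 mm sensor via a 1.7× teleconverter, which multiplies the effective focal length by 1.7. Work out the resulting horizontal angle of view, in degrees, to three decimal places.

Effective focal length f = 189 × 1.7 = 321.3 mm.
α = 2·arctan(23.5 / (2 × 321.3)) = 2·arctan(0.03657) ≈ 4.1888°.

4.189°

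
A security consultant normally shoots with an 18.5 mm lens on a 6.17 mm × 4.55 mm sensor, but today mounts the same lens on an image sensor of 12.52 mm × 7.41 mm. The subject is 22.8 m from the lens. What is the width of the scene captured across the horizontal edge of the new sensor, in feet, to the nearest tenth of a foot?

The focal length stays 18.5 mm; the relevant sensor dimension is now w = 12.52 mm. Object distance dₒ = 22.8 m = 22800 mm.
Thin-lens field width W = w·(dₒ − f)/f = 12.52 × (22800 − 18.5)/18.5 ≈ 15417.534 mm = 15417.534/304.8 ft = 50.5825 ft.

50.6 ft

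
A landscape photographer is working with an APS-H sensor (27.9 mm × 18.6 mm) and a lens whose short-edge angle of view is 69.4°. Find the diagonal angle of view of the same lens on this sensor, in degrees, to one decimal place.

From the short-edge AOV: f = 18.6 / (2·tan(34.7°)) = 18.6 / 1.38487 ≈ 13.4309 mm.
Sensor diagonal = √(27.9² + 18.6²) = √1124.3700 ≈ 33.5316 mm.
Diagonal AOV = 2·arctan(33.5316 / (2 × 13.4309)) = 2·arctan(1.24830) ≈ 102.6043°.

102.6°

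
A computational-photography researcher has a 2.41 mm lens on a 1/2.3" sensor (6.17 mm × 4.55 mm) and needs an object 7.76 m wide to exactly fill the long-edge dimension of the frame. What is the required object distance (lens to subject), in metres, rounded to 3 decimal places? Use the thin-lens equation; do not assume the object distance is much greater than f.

W: 7.76 m = 7760 mm.
Magnification m = w/W = dᵢ/dₒ; combined with 1/f = 1/dₒ + 1/dᵢ this gives dₒ = f·(1 + W/w).
dₒ = 2.41 mm × (1 + 7760/6.17) = 2.41 × 1258.6985 ≈ 3033.463 mm = 3.03346 m.

3.033 m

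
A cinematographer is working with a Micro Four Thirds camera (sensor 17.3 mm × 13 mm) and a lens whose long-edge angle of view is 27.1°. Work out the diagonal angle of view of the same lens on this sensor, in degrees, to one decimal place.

From the long-edge AOV: f = 17.3 / (2·tan(13.55°)) = 17.3 / 0.48200 ≈ 35.8918 mm.
Sensor diagonal = √(17.3² + 13²) = √468.2900 ≈ 21.6400 mm.
Diagonal AOV = 2·arctan(21.6400 / (2 × 35.8918)) = 2·arctan(0.30146) ≈ 33.5521°.

33.6°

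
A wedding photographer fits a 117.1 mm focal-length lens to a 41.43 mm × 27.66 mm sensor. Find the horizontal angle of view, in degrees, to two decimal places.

Angle of view α = 2·arctan(w/2f) with w = 41.43 mm and f = 117.1 mm.
w/2f = 0.17690; arctan(0.17690) ≈ 10.0318°, so α ≈ 20.0637°.

20.06°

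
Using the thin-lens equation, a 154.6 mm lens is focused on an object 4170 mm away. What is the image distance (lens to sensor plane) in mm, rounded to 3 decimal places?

160.552 mm

1/dᵢ = 1/f − 1/dₒ = 1/154.6 − 1/4170 = 0.0062285 mm⁻¹.
dᵢ = 1/0.0062285 ≈ 160.5524 mm.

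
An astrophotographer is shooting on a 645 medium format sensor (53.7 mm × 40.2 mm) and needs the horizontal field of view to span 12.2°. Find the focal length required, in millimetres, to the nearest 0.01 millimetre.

From α = 2·arctan(w/2f) we get f = w / (2·tan(α/2)).
With w = 53.7 mm and α/2 = 6.1°, tan(α/2) ≈ 0.10687, so f ≈ 53.7 / 0.21374 ≈ 251.2418 mm.

251.24 mm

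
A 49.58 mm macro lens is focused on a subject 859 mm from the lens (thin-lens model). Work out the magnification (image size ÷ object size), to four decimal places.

Thin lens: 1/f = 1/dₒ + 1/dᵢ → 1/dᵢ = 1/49.58 − 1/859 = 0.0190053 mm⁻¹, so dᵢ ≈ 52.6170 mm.
Magnification m = dᵢ/dₒ = 52.6170/859 ≈ 0.06125.

0.0613×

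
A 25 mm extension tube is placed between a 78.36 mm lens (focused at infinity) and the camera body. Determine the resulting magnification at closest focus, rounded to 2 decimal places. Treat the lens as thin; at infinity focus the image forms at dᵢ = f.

The tube moves the image plane from f to f + e, so dᵢ = 78.36 + 25 = 103.36 mm. Focus is achieved when 1/f = 1/dₒ + 1/dᵢ, giving dₒ = 1/(1/f − 1/(f+e)).
Magnification m = dᵢ/dₒ = (f+e)·(1/f − 1/(f+e)) = e/f = 25/78.36 ≈ 0.3190.

0.32×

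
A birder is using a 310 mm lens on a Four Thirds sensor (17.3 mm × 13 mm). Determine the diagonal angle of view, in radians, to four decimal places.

Sensor diagonal = √(17.3² + 13²) = √468.2900 ≈ 21.6400 mm.
Angle of view α = 2·arctan(d/2f) with d = 21.6400 mm and f = 310 mm.
d/2f = 0.03490; arctan(0.03490) ≈ 0.0349 rad, so α ≈ 0.0698 rad.

0.0698 rad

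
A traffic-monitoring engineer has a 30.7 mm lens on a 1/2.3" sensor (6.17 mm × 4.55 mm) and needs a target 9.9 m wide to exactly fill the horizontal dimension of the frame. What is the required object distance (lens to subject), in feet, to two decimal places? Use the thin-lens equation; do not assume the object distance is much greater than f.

W: 9.9 m = 9900 mm.
Magnification m = w/W = dᵢ/dₒ; combined with 1/f = 1/dₒ + 1/dᵢ this gives dₒ = f·(1 + W/w).
dₒ = 30.7 mm × (1 + 9900/6.17) = 30.7 × 1605.5381 ≈ 49290.019 mm = 49290.019/304.8 ft = 161.713 ft.

161.71 ft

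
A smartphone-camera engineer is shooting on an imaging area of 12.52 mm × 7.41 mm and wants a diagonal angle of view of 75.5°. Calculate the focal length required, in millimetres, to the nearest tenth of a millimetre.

Sensor diagonal = √(12.52² + 7.41²) = √211.6585 ≈ 14.5485 mm.
From α = 2·arctan(d/2f) we get f = d / (2·tan(α/2)).
With d = 14.5485 mm and α/2 = 37.75°, tan(α/2) ≈ 0.77428, so f ≈ 14.5485 / 1.54857 ≈ 9.3948 mm.

9.4 mm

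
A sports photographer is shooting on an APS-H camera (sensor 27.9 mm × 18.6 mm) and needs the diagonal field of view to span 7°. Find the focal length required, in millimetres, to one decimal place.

Sensor diagonal = √(27.9² + 18.6²) = √1124.3700 ≈ 33.5316 mm.
From α = 2·arctan(d/2f) we get f = d / (2·tan(α/2)).
With d = 33.5316 mm and α/2 = 3.5°, tan(α/2) ≈ 0.06116, so f ≈ 33.5316 / 0.12233 ≈ 274.1186 mm.

274.1 mm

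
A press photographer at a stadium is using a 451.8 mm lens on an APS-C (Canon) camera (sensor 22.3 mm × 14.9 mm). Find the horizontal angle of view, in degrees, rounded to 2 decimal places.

Angle of view α = 2·arctan(w/2f) with w = 22.3 mm and f = 451.8 mm.
w/2f = 0.02468; arctan(0.02468) ≈ 1.4137°, so α ≈ 2.8274°.

2.83°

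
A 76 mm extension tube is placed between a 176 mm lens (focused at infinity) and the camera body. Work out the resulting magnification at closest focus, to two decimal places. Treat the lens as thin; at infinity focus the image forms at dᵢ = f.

The tube moves the image plane from f to f + e, so dᵢ = 176 + 76 = 252 mm. Focus is achieved when 1/f = 1/dₒ + 1/dᵢ, giving dₒ = 1/(1/f − 1/(f+e)).
Magnification m = dᵢ/dₒ = (f+e)·(1/f − 1/(f+e)) = e/f = 76/176 ≈ 0.4318.

0.43×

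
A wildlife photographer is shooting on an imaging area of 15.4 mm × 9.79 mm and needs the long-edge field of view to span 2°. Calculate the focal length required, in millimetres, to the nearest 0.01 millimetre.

From α = 2·arctan(w/2f) we get f = w / (2·tan(α/2)).
With w = 15.4 mm and α/2 = 1°, tan(α/2) ≈ 0.01746, so f ≈ 15.4 / 0.03491 ≈ 441.1327 mm.

441.13 mm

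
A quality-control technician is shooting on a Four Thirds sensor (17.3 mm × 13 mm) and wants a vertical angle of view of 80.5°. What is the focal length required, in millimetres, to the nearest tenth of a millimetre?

7.7 mm

From α = 2·arctan(h/2f) we get f = h / (2·tan(α/2)).
With h = 13 mm and α/2 = 40.25°, tan(α/2) ≈ 0.84656, so f ≈ 13 / 1.69312 ≈ 7.6781 mm.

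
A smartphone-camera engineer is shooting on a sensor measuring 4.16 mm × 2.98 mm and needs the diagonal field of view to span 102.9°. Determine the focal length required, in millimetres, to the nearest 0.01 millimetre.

Sensor diagonal = √(4.16² + 2.98²) = √26.1860 ≈ 5.1172 mm.
From α = 2·arctan(d/2f) we get f = d / (2·tan(α/2)).
With d = 5.1172 mm and α/2 = 51.45°, tan(α/2) ≈ 1.25492, so f ≈ 5.1172 / 2.50985 ≈ 2.0389 mm.

2.04 mm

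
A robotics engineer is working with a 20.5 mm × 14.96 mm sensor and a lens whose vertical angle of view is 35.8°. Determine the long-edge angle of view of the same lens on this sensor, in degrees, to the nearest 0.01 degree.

From the vertical AOV: f = 14.96 / (2·tan(17.9°)) = 14.96 / 0.64598 ≈ 23.1585 mm.
Long-edge AOV = 2·arctan(20.5 / (2 × 23.1585)) = 2·arctan(0.44260) ≈ 47.7485°.

47.75°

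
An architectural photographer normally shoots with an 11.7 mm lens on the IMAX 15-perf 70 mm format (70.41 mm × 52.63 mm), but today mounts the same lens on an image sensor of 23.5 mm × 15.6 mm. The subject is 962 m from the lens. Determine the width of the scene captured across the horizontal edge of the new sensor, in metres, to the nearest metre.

1932 m

The focal length stays 11.7 mm; the relevant sensor dimension is now w = 23.5 mm. Object distance dₒ = 962 m = 962000 mm.
Thin-lens field width W = w·(dₒ − f)/f = 23.5 × (962000 − 11.7)/11.7 ≈ 1932198.722 mm = 1932.2 m.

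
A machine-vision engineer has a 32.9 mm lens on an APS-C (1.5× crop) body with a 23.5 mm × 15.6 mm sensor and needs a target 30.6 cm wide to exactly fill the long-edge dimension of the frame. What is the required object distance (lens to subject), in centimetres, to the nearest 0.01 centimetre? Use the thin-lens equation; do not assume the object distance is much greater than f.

W: 30.6 cm = 306 mm.
Magnification m = w/W = dᵢ/dₒ; combined with 1/f = 1/dₒ + 1/dᵢ this gives dₒ = f·(1 + W/w).
dₒ = 32.9 mm × (1 + 306/23.5) = 32.9 × 14.0213 ≈ 461.300 mm = 46.13 cm.

46.13 cm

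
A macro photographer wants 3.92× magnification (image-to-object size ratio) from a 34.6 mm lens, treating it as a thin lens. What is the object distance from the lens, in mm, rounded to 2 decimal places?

With m = dᵢ/dₒ and 1/f = 1/dₒ + 1/dᵢ, substituting dᵢ = m·dₒ gives 1/f = (1 + 1/m)/dₒ, hence dₒ = f·(1 + 1/m).
dₒ = 34.6 × (1 + 1/3.92) = 34.6 × 1.25510 ≈ 43.427 mm.

43.43 mm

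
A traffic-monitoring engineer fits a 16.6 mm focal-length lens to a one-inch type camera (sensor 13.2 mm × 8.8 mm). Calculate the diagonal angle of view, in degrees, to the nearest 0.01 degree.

Sensor diagonal = √(13.2² + 8.8²) = √251.6800 ≈ 15.8644 mm.
Angle of view α = 2·arctan(d/2f) with d = 15.8644 mm and f = 16.6 mm.
d/2f = 0.47784; arctan(0.47784) ≈ 25.5405°, so α ≈ 51.0811°.

51.08°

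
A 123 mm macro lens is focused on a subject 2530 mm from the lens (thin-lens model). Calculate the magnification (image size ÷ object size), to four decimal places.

Thin lens: 1/f = 1/dₒ + 1/dᵢ → 1/dᵢ = 1/123 − 1/2530 = 0.0077348 mm⁻¹, so dᵢ ≈ 129.2854 mm.
Magnification m = dᵢ/dₒ = 129.2854/2530 ≈ 0.05110.

0.0511×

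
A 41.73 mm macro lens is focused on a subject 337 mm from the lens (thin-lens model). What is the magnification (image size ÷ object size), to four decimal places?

0.1413×

Thin lens: 1/f = 1/dₒ + 1/dᵢ → 1/dᵢ = 1/41.73 − 1/337 = 0.0209962 mm⁻¹, so dᵢ ≈ 47.6276 mm.
Magnification m = dᵢ/dₒ = 47.6276/337 ≈ 0.14133.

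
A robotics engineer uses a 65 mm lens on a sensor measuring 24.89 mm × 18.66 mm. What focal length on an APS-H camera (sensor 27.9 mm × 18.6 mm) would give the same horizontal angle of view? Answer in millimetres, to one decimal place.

Equal angle of view means equal width/f ratio, so f₂ = f₁ · (width₂/width₁) = 65 × 27.9/24.89.
f₂ = 65 × 1.12093 ≈ 72.861 mm.

72.9 mm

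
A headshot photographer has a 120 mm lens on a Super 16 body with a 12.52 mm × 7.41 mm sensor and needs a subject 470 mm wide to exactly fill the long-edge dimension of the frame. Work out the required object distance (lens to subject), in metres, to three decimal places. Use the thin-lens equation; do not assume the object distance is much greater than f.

4.625 m

Magnification m = w/W = dᵢ/dₒ; combined with 1/f = 1/dₒ + 1/dᵢ this gives dₒ = f·(1 + W/w).
dₒ = 120 mm × (1 + 470/12.52) = 120 × 38.5399 ≈ 4624.792 mm = 4.62479 m.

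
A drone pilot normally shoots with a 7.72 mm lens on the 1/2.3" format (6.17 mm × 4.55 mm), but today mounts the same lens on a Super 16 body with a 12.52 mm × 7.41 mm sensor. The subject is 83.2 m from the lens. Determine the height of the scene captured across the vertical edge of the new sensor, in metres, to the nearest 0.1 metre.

The focal length stays 7.72 mm; the relevant sensor dimension is now h = 7.41 mm. Object distance dₒ = 83.2 m = 83200 mm.
Thin-lens field height W = h·(dₒ − f)/f = 7.41 × (83200 − 7.72)/7.72 ≈ 79851.657 mm = 79.8517 m.

79.9 m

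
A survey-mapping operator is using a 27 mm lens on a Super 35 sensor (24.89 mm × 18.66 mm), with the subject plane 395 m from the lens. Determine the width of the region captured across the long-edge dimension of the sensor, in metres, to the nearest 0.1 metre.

364.1 m

dₒ: 395 m = 395000 mm.
Similar triangles through the lens centre give W/dₒ = w/dᵢ; with 1/f = 1/dₒ + 1/dᵢ this gives W = w·(dₒ − f)/f.
W = 24.89 mm × (395000 − 27) / 27 = 24.89 × 14628.6296 ≈ 364106.591 mm = 364.107 m.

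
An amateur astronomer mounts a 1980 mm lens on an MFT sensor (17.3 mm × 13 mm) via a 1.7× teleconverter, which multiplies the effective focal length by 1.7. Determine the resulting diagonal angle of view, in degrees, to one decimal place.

Effective focal length f = 1980 × 1.7 = 3366 mm.
Sensor diagonal = √(17.3² + 13²) = √468.2900 ≈ 21.6400 mm.
α = 2·arctan(21.640 / (2 × 3366)) = 2·arctan(0.00321) ≈ 0.3684°.

0.4°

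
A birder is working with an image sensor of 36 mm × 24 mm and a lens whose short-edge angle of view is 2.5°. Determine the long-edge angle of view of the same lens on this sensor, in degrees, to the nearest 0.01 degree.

3.75°

From the short-edge AOV: f = 24 / (2·tan(1.25°)) = 24 / 0.04364 ≈ 549.9522 mm.
Long-edge AOV = 2·arctan(36 / (2 × 549.9522)) = 2·arctan(0.03273) ≈ 3.7493°.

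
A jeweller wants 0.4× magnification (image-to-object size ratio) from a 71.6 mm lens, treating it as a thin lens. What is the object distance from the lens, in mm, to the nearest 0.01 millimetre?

250.60 mm

With m = dᵢ/dₒ and 1/f = 1/dₒ + 1/dᵢ, substituting dᵢ = m·dₒ gives 1/f = (1 + 1/m)/dₒ, hence dₒ = f·(1 + 1/m).
dₒ = 71.6 × (1 + 1/0.4) = 71.6 × 3.50000 ≈ 250.600 mm.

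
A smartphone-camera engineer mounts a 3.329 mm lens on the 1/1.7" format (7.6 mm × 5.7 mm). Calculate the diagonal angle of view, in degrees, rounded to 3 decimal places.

109.951°

Sensor diagonal = √(7.6² + 5.7²) = √90.2500 ≈ 9.5000 mm.
Angle of view α = 2·arctan(d/2f) with d = 9.5000 mm and f = 3.329 mm.
d/2f = 1.42685; arctan(1.42685) ≈ 54.9756°, so α ≈ 109.9512°.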